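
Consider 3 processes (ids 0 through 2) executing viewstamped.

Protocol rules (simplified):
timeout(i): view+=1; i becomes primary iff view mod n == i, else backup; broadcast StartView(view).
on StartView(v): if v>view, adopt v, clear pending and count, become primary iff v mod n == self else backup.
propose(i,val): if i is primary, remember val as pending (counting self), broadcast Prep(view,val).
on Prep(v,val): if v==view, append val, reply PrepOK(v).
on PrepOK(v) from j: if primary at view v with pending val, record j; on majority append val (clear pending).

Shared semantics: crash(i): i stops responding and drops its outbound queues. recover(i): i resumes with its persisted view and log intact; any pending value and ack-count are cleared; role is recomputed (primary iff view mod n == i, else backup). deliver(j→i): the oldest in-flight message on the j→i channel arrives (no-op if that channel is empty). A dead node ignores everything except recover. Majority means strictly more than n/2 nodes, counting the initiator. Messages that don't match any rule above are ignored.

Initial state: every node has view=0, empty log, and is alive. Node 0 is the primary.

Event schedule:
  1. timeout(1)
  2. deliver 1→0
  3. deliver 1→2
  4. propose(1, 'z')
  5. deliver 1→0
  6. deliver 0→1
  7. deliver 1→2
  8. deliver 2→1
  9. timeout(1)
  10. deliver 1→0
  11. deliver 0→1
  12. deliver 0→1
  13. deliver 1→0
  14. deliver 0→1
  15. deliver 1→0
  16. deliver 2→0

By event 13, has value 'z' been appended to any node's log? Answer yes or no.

yes

1. timeout(1):  <1:prim v1 ->
2. deliver 1→0:  <0:back v1 ->
3. deliver 1→2:  <2:back v1 ->
4. propose(1,'z'):  nop
5. deliver 1→0:  <0:back v1 z>
6. deliver 0→1:  <1:prim v1 z>
7. deliver 1→2:  <2:back v1 z>
8. deliver 2→1:  nop
9. timeout(1):  <1:back v2 z>
10. deliver 1→0:  <0:back v2 z>
11. deliver 0→1:  nop
12. deliver 0→1:  nop
13. deliver 1→0:  nop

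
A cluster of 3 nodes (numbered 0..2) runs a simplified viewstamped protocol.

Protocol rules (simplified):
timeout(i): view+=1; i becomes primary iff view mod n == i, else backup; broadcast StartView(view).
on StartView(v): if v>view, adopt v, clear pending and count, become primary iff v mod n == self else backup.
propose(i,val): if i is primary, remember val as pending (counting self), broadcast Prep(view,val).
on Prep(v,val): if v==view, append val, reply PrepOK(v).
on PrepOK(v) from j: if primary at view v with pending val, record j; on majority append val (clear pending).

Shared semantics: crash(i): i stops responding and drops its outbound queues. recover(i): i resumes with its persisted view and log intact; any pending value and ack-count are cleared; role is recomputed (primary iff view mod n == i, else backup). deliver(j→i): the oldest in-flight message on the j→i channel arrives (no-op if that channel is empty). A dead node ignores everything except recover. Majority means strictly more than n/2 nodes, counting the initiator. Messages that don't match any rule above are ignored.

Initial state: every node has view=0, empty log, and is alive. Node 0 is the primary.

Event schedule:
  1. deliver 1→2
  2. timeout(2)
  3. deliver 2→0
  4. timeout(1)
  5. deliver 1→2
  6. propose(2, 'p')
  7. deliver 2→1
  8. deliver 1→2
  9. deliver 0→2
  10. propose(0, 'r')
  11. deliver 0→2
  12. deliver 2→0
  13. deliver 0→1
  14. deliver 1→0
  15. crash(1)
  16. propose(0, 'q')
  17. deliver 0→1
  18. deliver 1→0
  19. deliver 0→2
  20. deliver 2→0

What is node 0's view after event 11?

after 1 — deliver 1→2: ·
after 2 — timeout(2): n2:back/v1/[-]
after 3 — deliver 2→0: n0:back/v1/[-]
after 4 — timeout(1): n1:prim/v1/[-]
after 5 — deliver 1→2: ·
after 6 — propose(2,'p'): ·
after 7 — deliver 2→1: ·
after 8 — deliver 1→2: ·
after 9 — deliver 0→2: ·
after 10 — propose(0,'r'): ·
after 11 — deliver 0→2: ·

1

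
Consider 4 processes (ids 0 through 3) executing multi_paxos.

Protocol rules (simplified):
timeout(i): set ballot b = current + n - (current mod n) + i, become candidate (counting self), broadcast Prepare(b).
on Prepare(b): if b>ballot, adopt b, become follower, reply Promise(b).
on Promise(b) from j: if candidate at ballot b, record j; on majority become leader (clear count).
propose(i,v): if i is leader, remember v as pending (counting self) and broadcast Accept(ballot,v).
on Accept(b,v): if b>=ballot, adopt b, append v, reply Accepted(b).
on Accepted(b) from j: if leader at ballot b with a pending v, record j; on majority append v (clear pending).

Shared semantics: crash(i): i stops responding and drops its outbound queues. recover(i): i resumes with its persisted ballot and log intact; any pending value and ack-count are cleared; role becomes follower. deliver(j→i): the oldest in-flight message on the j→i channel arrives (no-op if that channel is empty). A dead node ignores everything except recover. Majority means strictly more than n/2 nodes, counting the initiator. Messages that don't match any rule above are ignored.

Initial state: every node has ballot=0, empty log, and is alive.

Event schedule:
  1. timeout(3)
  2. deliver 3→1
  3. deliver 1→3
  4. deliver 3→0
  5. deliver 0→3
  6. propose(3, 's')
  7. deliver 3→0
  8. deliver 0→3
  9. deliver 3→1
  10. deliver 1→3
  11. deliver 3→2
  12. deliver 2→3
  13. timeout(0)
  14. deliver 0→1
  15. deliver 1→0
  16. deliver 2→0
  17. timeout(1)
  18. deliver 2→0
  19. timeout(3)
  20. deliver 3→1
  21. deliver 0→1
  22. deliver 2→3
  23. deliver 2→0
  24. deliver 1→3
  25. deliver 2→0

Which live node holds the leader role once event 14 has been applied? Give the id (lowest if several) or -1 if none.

3

step 1 timeout(3): 3={cand,b=7,log=-}
step 2 deliver 3→1: 1={foll,b=7,log=-}
step 3 deliver 1→3: —
step 4 deliver 3→0: 0={foll,b=7,log=-}
step 5 deliver 0→3: 3={lead,b=7,log=-}
step 6 propose(3,'s'): —
step 7 deliver 3→0: 0={foll,b=7,log=s}
step 8 deliver 0→3: —
step 9 deliver 3→1: 1={foll,b=7,log=s}
step 10 deliver 1→3: 3={lead,b=7,log=s}
step 11 deliver 3→2: 2={foll,b=7,log=-}
step 12 deliver 2→3: —
step 13 timeout(0): 0={cand,b=8,log=s}
step 14 deliver 0→1: 1={foll,b=8,log=s}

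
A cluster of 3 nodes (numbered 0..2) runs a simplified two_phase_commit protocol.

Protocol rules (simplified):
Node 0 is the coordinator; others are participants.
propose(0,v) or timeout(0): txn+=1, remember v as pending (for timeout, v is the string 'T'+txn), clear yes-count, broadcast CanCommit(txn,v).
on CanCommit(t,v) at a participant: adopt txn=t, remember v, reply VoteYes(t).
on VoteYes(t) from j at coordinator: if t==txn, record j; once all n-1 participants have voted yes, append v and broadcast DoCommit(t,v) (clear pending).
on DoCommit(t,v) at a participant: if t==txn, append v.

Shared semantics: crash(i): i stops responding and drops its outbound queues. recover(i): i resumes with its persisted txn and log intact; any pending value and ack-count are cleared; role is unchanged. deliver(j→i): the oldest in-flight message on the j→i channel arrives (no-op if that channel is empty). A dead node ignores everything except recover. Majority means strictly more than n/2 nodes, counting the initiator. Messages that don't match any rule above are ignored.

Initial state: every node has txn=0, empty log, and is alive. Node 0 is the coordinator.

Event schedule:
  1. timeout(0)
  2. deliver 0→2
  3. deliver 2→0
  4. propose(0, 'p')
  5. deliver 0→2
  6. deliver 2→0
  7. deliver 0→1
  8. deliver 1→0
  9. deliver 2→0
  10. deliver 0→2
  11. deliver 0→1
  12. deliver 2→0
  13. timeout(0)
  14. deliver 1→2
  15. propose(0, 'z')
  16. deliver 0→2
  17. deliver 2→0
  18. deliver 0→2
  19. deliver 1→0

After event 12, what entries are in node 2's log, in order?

empty

e1 timeout(0): 0[coor,t=1,-]
e2 deliver 0→2: 2[part,t=1,-]
e3 deliver 2→0: ·
e4 propose(0,'p'): 0[coor,t=2,-]
e5 deliver 0→2: 2[part,t=2,-]
e6 deliver 2→0: ·
e7 deliver 0→1: 1[part,t=1,-]
e8 deliver 1→0: ·
e9 deliver 2→0: ·
e10 deliver 0→2: ·
e11 deliver 0→1: 1[part,t=2,-]
e12 deliver 2→0: ·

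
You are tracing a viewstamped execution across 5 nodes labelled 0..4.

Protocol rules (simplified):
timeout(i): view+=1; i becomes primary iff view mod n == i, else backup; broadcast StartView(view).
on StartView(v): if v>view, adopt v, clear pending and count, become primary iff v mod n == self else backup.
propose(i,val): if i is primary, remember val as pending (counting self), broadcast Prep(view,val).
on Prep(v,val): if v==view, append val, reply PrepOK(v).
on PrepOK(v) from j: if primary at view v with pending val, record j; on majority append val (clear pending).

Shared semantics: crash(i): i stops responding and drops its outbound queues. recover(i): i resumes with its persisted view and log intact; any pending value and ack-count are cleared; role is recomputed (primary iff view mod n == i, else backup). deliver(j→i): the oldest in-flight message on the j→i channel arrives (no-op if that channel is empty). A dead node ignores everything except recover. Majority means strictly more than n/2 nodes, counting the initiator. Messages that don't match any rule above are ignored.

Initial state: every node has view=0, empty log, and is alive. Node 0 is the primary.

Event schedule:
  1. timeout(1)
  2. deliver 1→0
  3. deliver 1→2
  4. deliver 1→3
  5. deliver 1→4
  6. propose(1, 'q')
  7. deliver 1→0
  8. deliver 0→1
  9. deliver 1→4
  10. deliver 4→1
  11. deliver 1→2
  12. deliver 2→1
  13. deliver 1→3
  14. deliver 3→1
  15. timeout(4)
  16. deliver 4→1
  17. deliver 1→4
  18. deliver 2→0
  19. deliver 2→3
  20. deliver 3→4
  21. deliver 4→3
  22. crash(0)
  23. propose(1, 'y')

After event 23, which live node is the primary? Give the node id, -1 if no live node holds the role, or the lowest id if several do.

[1] timeout(1) → N1(prim v1 [-])
[2] deliver 1→0 → N0(back v1 [-])
[3] deliver 1→2 → N2(back v1 [-])
[4] deliver 1→3 → N3(back v1 [-])
[5] deliver 1→4 → N4(back v1 [-])
[6] propose(1,'q') → ∅
[7] deliver 1→0 → N0(back v1 [q])
[8] deliver 0→1 → ∅
[9] deliver 1→4 → N4(back v1 [q])
[10] deliver 4→1 → N1(prim v1 [q])
[11] deliver 1→2 → N2(back v1 [q])
[12] deliver 2→1 → ∅
[13] deliver 1→3 → N3(back v1 [q])
[14] deliver 3→1 → ∅
[15] timeout(4) → N4(back v2 [q])
[16] deliver 4→1 → N1(back v2 [q])
[17] deliver 1→4 → ∅
[18] deliver 2→0 → ∅
[19] deliver 2→3 → ∅
[20] deliver 3→4 → ∅
[21] deliver 4→3 → N3(back v2 [q])
[22] crash(0) → N0(✗back v1 [q])
[23] propose(1,'y') → ∅

-1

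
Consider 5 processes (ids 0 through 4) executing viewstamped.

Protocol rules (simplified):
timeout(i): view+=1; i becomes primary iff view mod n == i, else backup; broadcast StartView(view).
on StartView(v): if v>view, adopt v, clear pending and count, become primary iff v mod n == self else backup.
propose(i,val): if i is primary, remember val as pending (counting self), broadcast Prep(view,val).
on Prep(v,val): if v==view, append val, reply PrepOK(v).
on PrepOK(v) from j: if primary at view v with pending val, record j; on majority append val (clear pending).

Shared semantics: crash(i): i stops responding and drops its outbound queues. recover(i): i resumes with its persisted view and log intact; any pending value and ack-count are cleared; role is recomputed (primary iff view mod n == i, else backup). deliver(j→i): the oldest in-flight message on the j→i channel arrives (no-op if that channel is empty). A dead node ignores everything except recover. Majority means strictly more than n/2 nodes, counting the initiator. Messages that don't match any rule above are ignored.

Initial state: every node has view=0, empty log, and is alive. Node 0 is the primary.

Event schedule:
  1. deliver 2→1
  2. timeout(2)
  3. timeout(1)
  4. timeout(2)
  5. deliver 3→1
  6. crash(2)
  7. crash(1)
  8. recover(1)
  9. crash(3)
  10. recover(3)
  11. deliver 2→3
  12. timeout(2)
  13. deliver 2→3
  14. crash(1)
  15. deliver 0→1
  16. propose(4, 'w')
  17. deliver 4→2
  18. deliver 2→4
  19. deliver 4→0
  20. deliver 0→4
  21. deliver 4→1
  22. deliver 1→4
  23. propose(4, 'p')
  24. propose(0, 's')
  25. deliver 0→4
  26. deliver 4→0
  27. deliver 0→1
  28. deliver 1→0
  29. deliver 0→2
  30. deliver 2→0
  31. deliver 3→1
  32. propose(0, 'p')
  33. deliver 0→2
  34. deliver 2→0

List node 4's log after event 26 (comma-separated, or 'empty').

after 1 — deliver 2→1: ·
after 2 — timeout(2): n2:back/v1/[-]
after 3 — timeout(1): n1:prim/v1/[-]
after 4 — timeout(2): n2:prim/v2/[-]
after 5 — deliver 3→1: ·
after 6 — crash(2): n2:✗prim/v2/[-]
after 7 — crash(1): n1:✗prim/v1/[-]
after 8 — recover(1): n1:prim/v1/[-]
after 9 — crash(3): n3:✗back/v0/[-]
after 10 — recover(3): n3:back/v0/[-]
after 11 — deliver 2→3: ·
after 12 — timeout(2): ·
after 13 — deliver 2→3: ·
after 14 — crash(1): n1:✗prim/v1/[-]
after 15 — deliver 0→1: ·
after 16 — propose(4,'w'): ·
after 17 — deliver 4→2: ·
after 18 — deliver 2→4: ·
after 19 — deliver 4→0: ·
after 20 — deliver 0→4: ·
after 21 — deliver 4→1: ·
after 22 — deliver 1→4: ·
after 23 — propose(4,'p'): ·
after 24 — propose(0,'s'): ·
after 25 — deliver 0→4: n4:back/v0/[s]
after 26 — deliver 4→0: ·

s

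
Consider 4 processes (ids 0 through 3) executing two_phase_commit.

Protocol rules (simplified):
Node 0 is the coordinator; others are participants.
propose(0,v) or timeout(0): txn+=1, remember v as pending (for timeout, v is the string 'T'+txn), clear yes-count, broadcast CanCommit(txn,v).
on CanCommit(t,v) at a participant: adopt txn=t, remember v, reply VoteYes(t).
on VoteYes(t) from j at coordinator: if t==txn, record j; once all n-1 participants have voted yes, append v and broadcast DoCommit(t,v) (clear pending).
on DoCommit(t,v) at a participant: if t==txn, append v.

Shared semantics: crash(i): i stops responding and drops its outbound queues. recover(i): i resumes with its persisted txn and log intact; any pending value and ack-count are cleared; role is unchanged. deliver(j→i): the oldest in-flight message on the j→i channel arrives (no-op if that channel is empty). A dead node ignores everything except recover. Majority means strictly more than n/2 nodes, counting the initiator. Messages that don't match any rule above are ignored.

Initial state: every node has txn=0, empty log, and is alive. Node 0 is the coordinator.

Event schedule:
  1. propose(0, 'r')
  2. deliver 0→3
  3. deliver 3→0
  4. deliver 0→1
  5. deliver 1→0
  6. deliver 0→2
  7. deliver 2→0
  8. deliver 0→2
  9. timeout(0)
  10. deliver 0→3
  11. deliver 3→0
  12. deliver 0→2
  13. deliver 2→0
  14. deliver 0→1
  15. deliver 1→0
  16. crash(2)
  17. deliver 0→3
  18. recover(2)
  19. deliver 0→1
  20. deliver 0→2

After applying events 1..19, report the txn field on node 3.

2

after 1 — propose(0,'r'): n0:coor/t1/[-]
after 2 — deliver 0→3: n3:part/t1/[-]
after 3 — deliver 3→0: ·
after 4 — deliver 0→1: n1:part/t1/[-]
after 5 — deliver 1→0: ·
after 6 — deliver 0→2: n2:part/t1/[-]
after 7 — deliver 2→0: n0:coor/t1/[r]
after 8 — deliver 0→2: n2:part/t1/[r]
after 9 — timeout(0): n0:coor/t2/[r]
after 10 — deliver 0→3: n3:part/t1/[r]
after 11 — deliver 3→0: ·
after 12 — deliver 0→2: n2:part/t2/[r]
after 13 — deliver 2→0: ·
after 14 — deliver 0→1: n1:part/t1/[r]
after 15 — deliver 1→0: ·
after 16 — crash(2): n2:✗part/t2/[r]
after 17 — deliver 0→3: n3:part/t2/[r]
after 18 — recover(2): n2:part/t2/[r]
after 19 — deliver 0→1: n1:part/t2/[r]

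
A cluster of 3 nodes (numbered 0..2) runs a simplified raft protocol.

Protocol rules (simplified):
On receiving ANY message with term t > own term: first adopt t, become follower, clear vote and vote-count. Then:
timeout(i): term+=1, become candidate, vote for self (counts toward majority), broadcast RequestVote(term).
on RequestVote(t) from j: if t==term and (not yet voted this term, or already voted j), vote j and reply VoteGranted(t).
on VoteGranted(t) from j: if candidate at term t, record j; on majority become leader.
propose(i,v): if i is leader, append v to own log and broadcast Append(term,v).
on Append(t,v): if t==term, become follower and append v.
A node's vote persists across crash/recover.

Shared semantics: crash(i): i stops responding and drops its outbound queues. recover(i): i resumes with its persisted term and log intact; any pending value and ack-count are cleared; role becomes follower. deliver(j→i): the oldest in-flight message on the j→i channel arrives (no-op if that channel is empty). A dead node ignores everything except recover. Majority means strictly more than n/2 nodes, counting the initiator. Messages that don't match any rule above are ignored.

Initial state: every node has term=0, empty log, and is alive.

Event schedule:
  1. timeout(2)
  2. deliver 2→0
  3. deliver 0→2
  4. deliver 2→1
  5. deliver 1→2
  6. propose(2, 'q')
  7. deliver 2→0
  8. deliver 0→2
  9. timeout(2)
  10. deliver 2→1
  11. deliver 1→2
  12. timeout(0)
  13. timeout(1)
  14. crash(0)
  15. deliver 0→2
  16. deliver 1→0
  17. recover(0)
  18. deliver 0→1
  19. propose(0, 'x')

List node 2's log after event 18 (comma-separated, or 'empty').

after 1 — timeout(2): n2:cand/t1/[-]
after 2 — deliver 2→0: n0:foll/t1/[-]
after 3 — deliver 0→2: n2:lead/t1/[-]
after 4 — deliver 2→1: n1:foll/t1/[-]
after 5 — deliver 1→2: ·
after 6 — propose(2,'q'): n2:lead/t1/[q]
after 7 — deliver 2→0: n0:foll/t1/[q]
after 8 — deliver 0→2: ·
after 9 — timeout(2): n2:cand/t2/[q]
after 10 — deliver 2→1: n1:foll/t1/[q]
after 11 — deliver 1→2: ·
after 12 — timeout(0): n0:cand/t2/[q]
after 13 — timeout(1): n1:cand/t2/[q]
after 14 — crash(0): n0:✗cand/t2/[q]
after 15 — deliver 0→2: ·
after 16 — deliver 1→0: ·
after 17 — recover(0): n0:foll/t2/[q]
after 18 — deliver 0→1: ·

q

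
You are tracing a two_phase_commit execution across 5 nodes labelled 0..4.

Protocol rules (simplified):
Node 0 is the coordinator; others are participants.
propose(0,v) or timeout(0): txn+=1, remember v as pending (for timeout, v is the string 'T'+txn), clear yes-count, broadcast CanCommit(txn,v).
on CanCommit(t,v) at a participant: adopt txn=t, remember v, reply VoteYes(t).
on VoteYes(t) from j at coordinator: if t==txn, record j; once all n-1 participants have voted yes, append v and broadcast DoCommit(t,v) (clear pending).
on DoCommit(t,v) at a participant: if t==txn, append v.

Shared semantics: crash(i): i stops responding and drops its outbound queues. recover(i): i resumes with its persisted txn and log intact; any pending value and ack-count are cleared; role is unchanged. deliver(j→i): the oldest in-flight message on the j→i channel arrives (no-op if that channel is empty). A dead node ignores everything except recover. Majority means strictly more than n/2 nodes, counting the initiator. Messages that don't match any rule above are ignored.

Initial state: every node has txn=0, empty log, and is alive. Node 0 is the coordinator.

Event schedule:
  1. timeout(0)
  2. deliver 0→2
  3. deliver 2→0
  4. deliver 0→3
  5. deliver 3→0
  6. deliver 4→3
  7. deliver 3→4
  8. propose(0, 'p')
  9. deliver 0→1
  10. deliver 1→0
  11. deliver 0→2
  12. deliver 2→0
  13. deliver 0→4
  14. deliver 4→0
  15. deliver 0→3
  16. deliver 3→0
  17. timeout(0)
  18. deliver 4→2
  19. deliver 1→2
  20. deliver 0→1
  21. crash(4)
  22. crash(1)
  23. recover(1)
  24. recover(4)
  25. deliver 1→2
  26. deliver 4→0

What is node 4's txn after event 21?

1. timeout(0):  <0:coor t1 ->
2. deliver 0→2:  <2:part t1 ->
3. deliver 2→0:  nop
4. deliver 0→3:  <3:part t1 ->
5. deliver 3→0:  nop
6. deliver 4→3:  nop
7. deliver 3→4:  nop
8. propose(0,'p'):  <0:coor t2 ->
9. deliver 0→1:  <1:part t1 ->
10. deliver 1→0:  nop
11. deliver 0→2:  <2:part t2 ->
12. deliver 2→0:  nop
13. deliver 0→4:  <4:part t1 ->
14. deliver 4→0:  nop
15. deliver 0→3:  <3:part t2 ->
16. deliver 3→0:  nop
17. timeout(0):  <0:coor t3 ->
18. deliver 4→2:  nop
19. deliver 1→2:  nop
20. deliver 0→1:  <1:part t2 ->
21. crash(4):  <4:✗part t1 ->

1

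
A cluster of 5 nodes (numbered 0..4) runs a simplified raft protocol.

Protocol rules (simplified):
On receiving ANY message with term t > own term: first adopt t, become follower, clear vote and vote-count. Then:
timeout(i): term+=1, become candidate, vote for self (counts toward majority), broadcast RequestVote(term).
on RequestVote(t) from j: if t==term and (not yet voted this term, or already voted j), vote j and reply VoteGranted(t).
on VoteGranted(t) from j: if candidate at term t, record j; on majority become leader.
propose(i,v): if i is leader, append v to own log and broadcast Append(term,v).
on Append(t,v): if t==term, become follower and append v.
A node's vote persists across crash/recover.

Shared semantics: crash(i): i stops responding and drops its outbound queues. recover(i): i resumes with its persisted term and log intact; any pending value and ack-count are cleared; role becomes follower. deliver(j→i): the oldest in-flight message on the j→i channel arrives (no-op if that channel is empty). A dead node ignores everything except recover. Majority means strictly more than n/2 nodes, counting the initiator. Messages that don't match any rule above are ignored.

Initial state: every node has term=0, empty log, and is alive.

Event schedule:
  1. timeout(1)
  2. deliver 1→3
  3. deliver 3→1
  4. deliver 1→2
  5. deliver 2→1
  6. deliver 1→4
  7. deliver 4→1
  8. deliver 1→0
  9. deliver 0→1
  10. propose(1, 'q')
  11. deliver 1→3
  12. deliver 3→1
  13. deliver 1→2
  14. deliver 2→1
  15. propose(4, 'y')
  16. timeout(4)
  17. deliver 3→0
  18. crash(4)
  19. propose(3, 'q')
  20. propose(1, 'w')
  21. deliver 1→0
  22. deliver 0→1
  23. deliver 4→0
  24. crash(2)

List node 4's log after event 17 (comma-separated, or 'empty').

after 1 — timeout(1): n1:cand/t1/[-]
after 2 — deliver 1→3: n3:foll/t1/[-]
after 3 — deliver 3→1: ·
after 4 — deliver 1→2: n2:foll/t1/[-]
after 5 — deliver 2→1: n1:lead/t1/[-]
after 6 — deliver 1→4: n4:foll/t1/[-]
after 7 — deliver 4→1: ·
after 8 — deliver 1→0: n0:foll/t1/[-]
after 9 — deliver 0→1: ·
after 10 — propose(1,'q'): n1:lead/t1/[q]
after 11 — deliver 1→3: n3:foll/t1/[q]
after 12 — deliver 3→1: ·
after 13 — deliver 1→2: n2:foll/t1/[q]
after 14 — deliver 2→1: ·
after 15 — propose(4,'y'): ·
after 16 — timeout(4): n4:cand/t2/[-]
after 17 — deliver 3→0: ·

empty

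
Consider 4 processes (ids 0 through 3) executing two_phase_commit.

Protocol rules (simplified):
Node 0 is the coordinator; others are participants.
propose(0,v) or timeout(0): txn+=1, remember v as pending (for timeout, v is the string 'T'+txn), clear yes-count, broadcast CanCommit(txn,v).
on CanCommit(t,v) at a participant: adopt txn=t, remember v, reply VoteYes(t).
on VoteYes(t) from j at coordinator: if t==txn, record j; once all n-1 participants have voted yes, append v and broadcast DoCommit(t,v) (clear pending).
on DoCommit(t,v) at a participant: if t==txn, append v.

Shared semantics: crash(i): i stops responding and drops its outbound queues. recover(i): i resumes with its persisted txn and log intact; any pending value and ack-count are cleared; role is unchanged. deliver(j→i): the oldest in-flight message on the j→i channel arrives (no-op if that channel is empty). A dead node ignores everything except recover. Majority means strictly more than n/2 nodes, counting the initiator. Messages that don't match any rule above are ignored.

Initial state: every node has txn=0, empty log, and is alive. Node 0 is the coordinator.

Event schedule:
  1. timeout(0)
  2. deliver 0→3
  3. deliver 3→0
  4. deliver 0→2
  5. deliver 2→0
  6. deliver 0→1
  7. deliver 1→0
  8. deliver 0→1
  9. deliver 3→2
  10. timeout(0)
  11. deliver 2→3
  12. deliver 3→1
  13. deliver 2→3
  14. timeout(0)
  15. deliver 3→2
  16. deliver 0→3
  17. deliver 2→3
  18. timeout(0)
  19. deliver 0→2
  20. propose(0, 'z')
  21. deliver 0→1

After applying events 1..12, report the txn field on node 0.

2

1. timeout(0):  <0:coor t1 ->
2. deliver 0→3:  <3:part t1 ->
3. deliver 3→0:  nop
4. deliver 0→2:  <2:part t1 ->
5. deliver 2→0:  nop
6. deliver 0→1:  <1:part t1 ->
7. deliver 1→0:  <0:coor t1 T1>
8. deliver 0→1:  <1:part t1 T1>
9. deliver 3→2:  nop
10. timeout(0):  <0:coor t2 T1>
11. deliver 2→3:  nop
12. deliver 3→1:  nop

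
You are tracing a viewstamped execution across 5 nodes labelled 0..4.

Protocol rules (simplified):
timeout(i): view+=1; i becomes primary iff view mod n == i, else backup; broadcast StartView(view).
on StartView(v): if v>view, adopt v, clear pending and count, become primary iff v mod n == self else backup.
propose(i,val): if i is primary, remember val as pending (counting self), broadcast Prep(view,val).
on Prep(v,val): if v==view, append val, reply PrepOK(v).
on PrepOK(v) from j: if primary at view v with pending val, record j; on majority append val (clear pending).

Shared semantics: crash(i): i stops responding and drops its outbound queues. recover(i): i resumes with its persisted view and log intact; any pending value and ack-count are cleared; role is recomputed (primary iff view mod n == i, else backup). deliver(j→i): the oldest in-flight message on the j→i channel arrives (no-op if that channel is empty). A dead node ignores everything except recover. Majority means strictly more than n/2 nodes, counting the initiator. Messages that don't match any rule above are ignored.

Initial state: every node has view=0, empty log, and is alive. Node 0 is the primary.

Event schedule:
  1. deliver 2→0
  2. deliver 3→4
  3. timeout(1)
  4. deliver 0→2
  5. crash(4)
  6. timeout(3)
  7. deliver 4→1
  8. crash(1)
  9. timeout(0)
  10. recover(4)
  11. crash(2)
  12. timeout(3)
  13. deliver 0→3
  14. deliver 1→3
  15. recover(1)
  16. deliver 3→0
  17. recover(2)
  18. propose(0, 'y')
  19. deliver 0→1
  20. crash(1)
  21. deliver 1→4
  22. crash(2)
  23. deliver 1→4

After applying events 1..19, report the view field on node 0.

e1 deliver 2→0: ·
e2 deliver 3→4: ·
e3 timeout(1): 1[prim,v=1,-]
e4 deliver 0→2: ·
e5 crash(4): 4[✗back,v=0,-]
e6 timeout(3): 3[back,v=1,-]
e7 deliver 4→1: ·
e8 crash(1): 1[✗prim,v=1,-]
e9 timeout(0): 0[back,v=1,-]
e10 recover(4): 4[back,v=0,-]
e11 crash(2): 2[✗back,v=0,-]
e12 timeout(3): 3[back,v=2,-]
e13 deliver 0→3: ·
e14 deliver 1→3: ·
e15 recover(1): 1[prim,v=1,-]
e16 deliver 3→0: ·
e17 recover(2): 2[back,v=0,-]
e18 propose(0,'y'): ·
e19 deliver 0→1: ·

1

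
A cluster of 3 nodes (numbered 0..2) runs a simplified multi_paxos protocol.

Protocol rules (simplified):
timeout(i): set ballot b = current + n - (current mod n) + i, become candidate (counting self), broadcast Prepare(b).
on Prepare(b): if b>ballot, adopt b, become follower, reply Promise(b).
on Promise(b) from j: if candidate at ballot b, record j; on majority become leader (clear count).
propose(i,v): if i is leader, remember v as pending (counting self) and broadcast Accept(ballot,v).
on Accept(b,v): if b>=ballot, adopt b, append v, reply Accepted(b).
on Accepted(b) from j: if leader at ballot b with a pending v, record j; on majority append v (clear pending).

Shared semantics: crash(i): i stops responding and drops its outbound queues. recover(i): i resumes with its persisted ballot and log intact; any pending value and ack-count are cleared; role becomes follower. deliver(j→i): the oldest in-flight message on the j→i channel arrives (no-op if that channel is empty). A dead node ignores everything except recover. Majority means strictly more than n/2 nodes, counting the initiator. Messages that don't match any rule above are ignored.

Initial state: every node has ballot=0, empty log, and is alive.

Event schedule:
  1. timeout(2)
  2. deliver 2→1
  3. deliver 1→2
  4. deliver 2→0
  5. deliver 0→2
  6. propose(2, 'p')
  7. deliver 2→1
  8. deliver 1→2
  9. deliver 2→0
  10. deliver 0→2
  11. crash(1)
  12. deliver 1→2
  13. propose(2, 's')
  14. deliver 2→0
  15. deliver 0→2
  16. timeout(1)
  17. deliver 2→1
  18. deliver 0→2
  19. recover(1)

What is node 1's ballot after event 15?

5

after 1 — timeout(2): n2:cand/b5/[-]
after 2 — deliver 2→1: n1:foll/b5/[-]
after 3 — deliver 1→2: n2:lead/b5/[-]
after 4 — deliver 2→0: n0:foll/b5/[-]
after 5 — deliver 0→2: ·
after 6 — propose(2,'p'): ·
after 7 — deliver 2→1: n1:foll/b5/[p]
after 8 — deliver 1→2: n2:lead/b5/[p]
after 9 — deliver 2→0: n0:foll/b5/[p]
after 10 — deliver 0→2: ·
after 11 — crash(1): n1:✗foll/b5/[p]
after 12 — deliver 1→2: ·
after 13 — propose(2,'s'): ·
after 14 — deliver 2→0: n0:foll/b5/[p,s]
after 15 — deliver 0→2: n2:lead/b5/[p,s]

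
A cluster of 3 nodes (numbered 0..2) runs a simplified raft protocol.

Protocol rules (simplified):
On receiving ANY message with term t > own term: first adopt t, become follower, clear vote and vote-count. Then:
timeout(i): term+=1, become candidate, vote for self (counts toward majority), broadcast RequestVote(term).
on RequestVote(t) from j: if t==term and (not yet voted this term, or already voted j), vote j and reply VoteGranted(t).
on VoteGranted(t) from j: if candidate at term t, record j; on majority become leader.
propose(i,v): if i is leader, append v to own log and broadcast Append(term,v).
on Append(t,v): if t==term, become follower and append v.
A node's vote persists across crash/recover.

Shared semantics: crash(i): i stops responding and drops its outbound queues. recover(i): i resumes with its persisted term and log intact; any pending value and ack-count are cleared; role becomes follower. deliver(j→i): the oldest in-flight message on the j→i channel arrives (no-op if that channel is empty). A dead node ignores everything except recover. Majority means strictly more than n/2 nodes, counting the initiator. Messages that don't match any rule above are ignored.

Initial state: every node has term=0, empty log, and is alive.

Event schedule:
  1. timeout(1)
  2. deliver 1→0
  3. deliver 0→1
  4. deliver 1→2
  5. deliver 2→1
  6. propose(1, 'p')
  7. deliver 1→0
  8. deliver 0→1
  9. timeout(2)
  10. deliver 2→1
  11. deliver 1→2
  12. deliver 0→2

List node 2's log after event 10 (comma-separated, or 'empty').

after 1 — timeout(1): n1:cand/t1/[-]
after 2 — deliver 1→0: n0:foll/t1/[-]
after 3 — deliver 0→1: n1:lead/t1/[-]
after 4 — deliver 1→2: n2:foll/t1/[-]
after 5 — deliver 2→1: ·
after 6 — propose(1,'p'): n1:lead/t1/[p]
after 7 — deliver 1→0: n0:foll/t1/[p]
after 8 — deliver 0→1: ·
after 9 — timeout(2): n2:cand/t2/[-]
after 10 — deliver 2→1: n1:foll/t2/[p]

empty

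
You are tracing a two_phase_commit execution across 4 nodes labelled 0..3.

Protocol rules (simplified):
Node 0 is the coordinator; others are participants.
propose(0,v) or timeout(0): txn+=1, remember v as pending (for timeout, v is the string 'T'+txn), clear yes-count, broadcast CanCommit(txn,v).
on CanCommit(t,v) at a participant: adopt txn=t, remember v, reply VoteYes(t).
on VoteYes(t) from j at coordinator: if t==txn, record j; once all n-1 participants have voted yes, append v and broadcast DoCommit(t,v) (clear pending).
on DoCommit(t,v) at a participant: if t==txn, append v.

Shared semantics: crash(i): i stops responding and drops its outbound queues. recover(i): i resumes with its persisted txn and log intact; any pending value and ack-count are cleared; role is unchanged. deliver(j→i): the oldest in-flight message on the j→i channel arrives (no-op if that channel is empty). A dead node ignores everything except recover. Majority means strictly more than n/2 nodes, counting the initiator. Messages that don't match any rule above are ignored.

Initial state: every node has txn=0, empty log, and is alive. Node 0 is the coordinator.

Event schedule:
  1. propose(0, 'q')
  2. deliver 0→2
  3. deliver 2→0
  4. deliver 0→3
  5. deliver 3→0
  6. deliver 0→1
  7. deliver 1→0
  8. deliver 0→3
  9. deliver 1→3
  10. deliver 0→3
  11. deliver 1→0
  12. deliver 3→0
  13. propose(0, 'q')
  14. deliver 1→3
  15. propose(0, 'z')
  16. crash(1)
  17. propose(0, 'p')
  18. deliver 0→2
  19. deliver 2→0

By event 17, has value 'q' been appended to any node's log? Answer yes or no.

after 1 — propose(0,'q'): n0:coor/t1/[-]
after 2 — deliver 0→2: n2:part/t1/[-]
after 3 — deliver 2→0: ·
after 4 — deliver 0→3: n3:part/t1/[-]
after 5 — deliver 3→0: ·
after 6 — deliver 0→1: n1:part/t1/[-]
after 7 — deliver 1→0: n0:coor/t1/[q]
after 8 — deliver 0→3: n3:part/t1/[q]
after 9 — deliver 1→3: ·
after 10 — deliver 0→3: ·
after 11 — deliver 1→0: ·
after 12 — deliver 3→0: ·
after 13 — propose(0,'q'): n0:coor/t2/[q]
after 14 — deliver 1→3: ·
after 15 — propose(0,'z'): n0:coor/t3/[q]
after 16 — crash(1): n1:✗part/t1/[-]
after 17 — propose(0,'p'): n0:coor/t4/[q]

yes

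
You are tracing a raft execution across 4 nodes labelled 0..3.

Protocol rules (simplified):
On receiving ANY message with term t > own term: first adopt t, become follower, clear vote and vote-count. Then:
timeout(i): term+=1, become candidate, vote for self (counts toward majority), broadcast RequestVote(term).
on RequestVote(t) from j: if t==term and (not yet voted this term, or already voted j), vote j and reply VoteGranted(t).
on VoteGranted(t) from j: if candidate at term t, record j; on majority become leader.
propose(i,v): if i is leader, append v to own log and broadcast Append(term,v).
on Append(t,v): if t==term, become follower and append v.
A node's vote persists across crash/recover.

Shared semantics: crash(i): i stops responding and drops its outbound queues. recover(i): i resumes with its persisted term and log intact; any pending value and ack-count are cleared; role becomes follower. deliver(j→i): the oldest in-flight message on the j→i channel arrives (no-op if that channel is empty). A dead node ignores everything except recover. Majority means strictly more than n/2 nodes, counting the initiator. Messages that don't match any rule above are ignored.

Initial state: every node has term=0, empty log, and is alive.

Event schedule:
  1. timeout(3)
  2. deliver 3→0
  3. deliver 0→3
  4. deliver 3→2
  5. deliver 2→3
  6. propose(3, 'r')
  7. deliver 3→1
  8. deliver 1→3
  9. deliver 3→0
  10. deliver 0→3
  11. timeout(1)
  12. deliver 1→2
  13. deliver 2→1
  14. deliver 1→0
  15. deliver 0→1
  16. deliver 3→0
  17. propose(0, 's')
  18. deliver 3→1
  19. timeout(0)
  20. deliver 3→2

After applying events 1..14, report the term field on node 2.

step 1 timeout(3): 3={cand,t=1,log=-}
step 2 deliver 3→0: 0={foll,t=1,log=-}
step 3 deliver 0→3: —
step 4 deliver 3→2: 2={foll,t=1,log=-}
step 5 deliver 2→3: 3={lead,t=1,log=-}
step 6 propose(3,'r'): 3={lead,t=1,log=r}
step 7 deliver 3→1: 1={foll,t=1,log=-}
step 8 deliver 1→3: —
step 9 deliver 3→0: 0={foll,t=1,log=r}
step 10 deliver 0→3: —
step 11 timeout(1): 1={cand,t=2,log=-}
step 12 deliver 1→2: 2={foll,t=2,log=-}
step 13 deliver 2→1: —
step 14 deliver 1→0: 0={foll,t=2,log=r}

2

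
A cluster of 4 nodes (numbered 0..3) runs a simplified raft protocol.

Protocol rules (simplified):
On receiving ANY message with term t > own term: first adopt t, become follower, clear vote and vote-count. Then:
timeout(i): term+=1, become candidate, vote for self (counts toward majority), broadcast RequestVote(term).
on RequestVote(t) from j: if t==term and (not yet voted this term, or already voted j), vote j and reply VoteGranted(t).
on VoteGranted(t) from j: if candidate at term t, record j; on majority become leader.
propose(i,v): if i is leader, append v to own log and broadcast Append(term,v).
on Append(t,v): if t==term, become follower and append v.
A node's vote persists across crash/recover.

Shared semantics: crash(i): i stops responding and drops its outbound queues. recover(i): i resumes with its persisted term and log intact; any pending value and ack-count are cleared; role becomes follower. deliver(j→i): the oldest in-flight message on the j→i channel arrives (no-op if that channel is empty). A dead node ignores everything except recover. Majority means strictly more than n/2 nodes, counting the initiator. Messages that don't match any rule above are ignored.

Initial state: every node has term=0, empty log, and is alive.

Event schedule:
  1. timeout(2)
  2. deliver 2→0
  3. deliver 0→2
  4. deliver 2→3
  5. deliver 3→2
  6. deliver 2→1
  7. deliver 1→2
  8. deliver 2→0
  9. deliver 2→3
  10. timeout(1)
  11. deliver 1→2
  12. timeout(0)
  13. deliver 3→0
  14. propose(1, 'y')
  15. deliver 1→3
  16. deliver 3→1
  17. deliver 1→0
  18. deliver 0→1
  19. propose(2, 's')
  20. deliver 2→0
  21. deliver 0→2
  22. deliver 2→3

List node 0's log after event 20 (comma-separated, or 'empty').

empty

step 1 timeout(2): 2={cand,t=1,log=-}
step 2 deliver 2→0: 0={foll,t=1,log=-}
step 3 deliver 0→2: —
step 4 deliver 2→3: 3={foll,t=1,log=-}
step 5 deliver 3→2: 2={lead,t=1,log=-}
step 6 deliver 2→1: 1={foll,t=1,log=-}
step 7 deliver 1→2: —
step 8 deliver 2→0: —
step 9 deliver 2→3: —
step 10 timeout(1): 1={cand,t=2,log=-}
step 11 deliver 1→2: 2={foll,t=2,log=-}
step 12 timeout(0): 0={cand,t=2,log=-}
step 13 deliver 3→0: —
step 14 propose(1,'y'): —
step 15 deliver 1→3: 3={foll,t=2,log=-}
step 16 deliver 3→1: —
step 17 deliver 1→0: —
step 18 deliver 0→1: —
step 19 propose(2,'s'): —
step 20 deliver 2→0: —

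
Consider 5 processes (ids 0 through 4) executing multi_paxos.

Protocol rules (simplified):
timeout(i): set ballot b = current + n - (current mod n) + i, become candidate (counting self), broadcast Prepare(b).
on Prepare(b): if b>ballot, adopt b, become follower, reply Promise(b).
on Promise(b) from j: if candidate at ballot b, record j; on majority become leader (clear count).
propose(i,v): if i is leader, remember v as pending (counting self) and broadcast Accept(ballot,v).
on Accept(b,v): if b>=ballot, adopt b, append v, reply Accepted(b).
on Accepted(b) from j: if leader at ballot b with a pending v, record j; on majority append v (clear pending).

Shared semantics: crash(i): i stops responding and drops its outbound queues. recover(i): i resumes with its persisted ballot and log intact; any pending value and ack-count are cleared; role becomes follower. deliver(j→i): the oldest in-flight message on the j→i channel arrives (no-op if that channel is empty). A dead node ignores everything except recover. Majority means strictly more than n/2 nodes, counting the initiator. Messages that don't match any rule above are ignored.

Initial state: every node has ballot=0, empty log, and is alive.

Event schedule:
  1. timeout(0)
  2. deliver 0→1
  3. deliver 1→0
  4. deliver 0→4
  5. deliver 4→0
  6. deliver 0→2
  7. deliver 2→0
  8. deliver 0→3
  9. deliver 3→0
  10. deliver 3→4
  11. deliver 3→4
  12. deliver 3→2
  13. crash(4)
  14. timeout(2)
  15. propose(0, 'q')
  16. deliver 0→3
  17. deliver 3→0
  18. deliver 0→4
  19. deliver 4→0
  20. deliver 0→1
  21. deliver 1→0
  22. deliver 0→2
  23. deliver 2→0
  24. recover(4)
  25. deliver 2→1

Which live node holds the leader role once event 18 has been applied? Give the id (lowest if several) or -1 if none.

0

step 1 timeout(0): 0={cand,b=5,log=-}
step 2 deliver 0→1: 1={foll,b=5,log=-}
step 3 deliver 1→0: —
step 4 deliver 0→4: 4={foll,b=5,log=-}
step 5 deliver 4→0: 0={lead,b=5,log=-}
step 6 deliver 0→2: 2={foll,b=5,log=-}
step 7 deliver 2→0: —
step 8 deliver 0→3: 3={foll,b=5,log=-}
step 9 deliver 3→0: —
step 10 deliver 3→4: —
step 11 deliver 3→4: —
step 12 deliver 3→2: —
step 13 crash(4): 4={✗foll,b=5,log=-}
step 14 timeout(2): 2={cand,b=12,log=-}
step 15 propose(0,'q'): —
step 16 deliver 0→3: 3={foll,b=5,log=q}
step 17 deliver 3→0: —
step 18 deliver 0→4: —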